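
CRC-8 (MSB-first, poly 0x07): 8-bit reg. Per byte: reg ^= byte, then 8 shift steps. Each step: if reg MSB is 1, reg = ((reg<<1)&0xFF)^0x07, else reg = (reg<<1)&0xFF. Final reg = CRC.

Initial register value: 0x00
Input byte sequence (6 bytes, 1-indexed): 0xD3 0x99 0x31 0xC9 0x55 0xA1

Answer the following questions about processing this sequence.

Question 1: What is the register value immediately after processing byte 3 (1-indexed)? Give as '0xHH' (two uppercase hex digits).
Answer: 0x59

Derivation:
After byte 1 (0xD3): reg=0x37
After byte 2 (0x99): reg=0x43
After byte 3 (0x31): reg=0x59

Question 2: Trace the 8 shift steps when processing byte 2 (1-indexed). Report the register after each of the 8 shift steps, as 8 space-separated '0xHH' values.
After byte 1 (0xD3): reg=0x37
Register before byte 2: 0x37
After XOR with byte 0x99: 0xAE

Answer: 0x5B 0xB6 0x6B 0xD6 0xAB 0x51 0xA2 0x43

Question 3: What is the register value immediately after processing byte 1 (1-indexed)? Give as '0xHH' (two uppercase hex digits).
After byte 1 (0xD3): reg=0x37

Answer: 0x37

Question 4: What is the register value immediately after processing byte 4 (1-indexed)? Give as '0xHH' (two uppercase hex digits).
Answer: 0xF9

Derivation:
After byte 1 (0xD3): reg=0x37
After byte 2 (0x99): reg=0x43
After byte 3 (0x31): reg=0x59
After byte 4 (0xC9): reg=0xF9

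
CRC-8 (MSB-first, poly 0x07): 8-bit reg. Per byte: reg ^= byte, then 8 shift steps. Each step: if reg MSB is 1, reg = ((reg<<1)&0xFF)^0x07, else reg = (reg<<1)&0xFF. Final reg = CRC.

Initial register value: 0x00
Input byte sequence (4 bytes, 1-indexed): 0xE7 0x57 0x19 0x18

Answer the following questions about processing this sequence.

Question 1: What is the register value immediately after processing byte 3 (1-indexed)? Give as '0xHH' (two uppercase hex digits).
Answer: 0xF0

Derivation:
After byte 1 (0xE7): reg=0xBB
After byte 2 (0x57): reg=0x8A
After byte 3 (0x19): reg=0xF0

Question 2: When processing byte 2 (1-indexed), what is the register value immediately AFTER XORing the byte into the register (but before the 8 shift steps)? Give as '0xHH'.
Register before byte 2: 0xBB
Byte 2: 0x57
0xBB XOR 0x57 = 0xEC

Answer: 0xEC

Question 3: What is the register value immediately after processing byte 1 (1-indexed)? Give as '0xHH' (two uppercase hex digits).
After byte 1 (0xE7): reg=0xBB

Answer: 0xBB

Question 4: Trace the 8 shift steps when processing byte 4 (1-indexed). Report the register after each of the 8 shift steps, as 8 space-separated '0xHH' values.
Answer: 0xD7 0xA9 0x55 0xAA 0x53 0xA6 0x4B 0x96

Derivation:
After byte 1 (0xE7): reg=0xBB
After byte 2 (0x57): reg=0x8A
After byte 3 (0x19): reg=0xF0
Register before byte 4: 0xF0
After XOR with byte 0x18: 0xE8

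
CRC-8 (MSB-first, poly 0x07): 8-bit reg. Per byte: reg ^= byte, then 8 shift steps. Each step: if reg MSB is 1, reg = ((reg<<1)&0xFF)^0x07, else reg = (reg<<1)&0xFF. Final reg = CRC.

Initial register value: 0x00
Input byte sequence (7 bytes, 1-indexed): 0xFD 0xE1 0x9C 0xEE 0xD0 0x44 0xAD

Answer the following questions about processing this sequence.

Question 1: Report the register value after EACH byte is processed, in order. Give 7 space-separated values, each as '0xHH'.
0xFD 0x54 0x76 0xC1 0x77 0x99 0x8C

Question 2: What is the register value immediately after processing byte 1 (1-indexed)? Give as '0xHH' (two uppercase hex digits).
After byte 1 (0xFD): reg=0xFD

Answer: 0xFD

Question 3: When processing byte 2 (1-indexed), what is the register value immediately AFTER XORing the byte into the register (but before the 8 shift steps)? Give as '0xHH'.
Answer: 0x1C

Derivation:
Register before byte 2: 0xFD
Byte 2: 0xE1
0xFD XOR 0xE1 = 0x1C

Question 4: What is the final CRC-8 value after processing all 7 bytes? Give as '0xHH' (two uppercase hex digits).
Answer: 0x8C

Derivation:
After byte 1 (0xFD): reg=0xFD
After byte 2 (0xE1): reg=0x54
After byte 3 (0x9C): reg=0x76
After byte 4 (0xEE): reg=0xC1
After byte 5 (0xD0): reg=0x77
After byte 6 (0x44): reg=0x99
After byte 7 (0xAD): reg=0x8C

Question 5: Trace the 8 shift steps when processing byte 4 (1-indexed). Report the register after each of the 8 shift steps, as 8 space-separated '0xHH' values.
Answer: 0x37 0x6E 0xDC 0xBF 0x79 0xF2 0xE3 0xC1

Derivation:
After byte 1 (0xFD): reg=0xFD
After byte 2 (0xE1): reg=0x54
After byte 3 (0x9C): reg=0x76
Register before byte 4: 0x76
After XOR with byte 0xEE: 0x98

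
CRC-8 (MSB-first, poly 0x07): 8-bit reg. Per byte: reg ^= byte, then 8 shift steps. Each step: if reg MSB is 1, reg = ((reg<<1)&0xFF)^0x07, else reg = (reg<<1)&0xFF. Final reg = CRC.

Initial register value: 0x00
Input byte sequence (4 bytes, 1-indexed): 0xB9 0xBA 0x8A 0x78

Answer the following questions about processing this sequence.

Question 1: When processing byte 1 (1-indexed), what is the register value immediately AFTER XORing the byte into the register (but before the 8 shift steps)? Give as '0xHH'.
Answer: 0xB9

Derivation:
Register before byte 1: 0x00
Byte 1: 0xB9
0x00 XOR 0xB9 = 0xB9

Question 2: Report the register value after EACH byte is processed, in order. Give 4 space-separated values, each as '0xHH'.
0x26 0xDD 0xA2 0x08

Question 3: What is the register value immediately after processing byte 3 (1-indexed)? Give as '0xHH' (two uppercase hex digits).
Answer: 0xA2

Derivation:
After byte 1 (0xB9): reg=0x26
After byte 2 (0xBA): reg=0xDD
After byte 3 (0x8A): reg=0xA2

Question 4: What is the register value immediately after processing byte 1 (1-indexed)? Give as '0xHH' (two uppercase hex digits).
Answer: 0x26

Derivation:
After byte 1 (0xB9): reg=0x26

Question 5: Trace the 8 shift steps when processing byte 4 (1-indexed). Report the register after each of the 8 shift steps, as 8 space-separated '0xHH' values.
After byte 1 (0xB9): reg=0x26
After byte 2 (0xBA): reg=0xDD
After byte 3 (0x8A): reg=0xA2
Register before byte 4: 0xA2
After XOR with byte 0x78: 0xDA

Answer: 0xB3 0x61 0xC2 0x83 0x01 0x02 0x04 0x08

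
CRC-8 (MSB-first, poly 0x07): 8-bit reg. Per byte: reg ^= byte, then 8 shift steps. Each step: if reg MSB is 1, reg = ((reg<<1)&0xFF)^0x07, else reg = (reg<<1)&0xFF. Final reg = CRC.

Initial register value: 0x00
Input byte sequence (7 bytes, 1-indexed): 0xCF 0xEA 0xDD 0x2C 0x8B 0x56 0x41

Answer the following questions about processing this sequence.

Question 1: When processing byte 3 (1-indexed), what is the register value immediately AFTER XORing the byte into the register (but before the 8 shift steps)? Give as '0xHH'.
Answer: 0x6B

Derivation:
Register before byte 3: 0xB6
Byte 3: 0xDD
0xB6 XOR 0xDD = 0x6B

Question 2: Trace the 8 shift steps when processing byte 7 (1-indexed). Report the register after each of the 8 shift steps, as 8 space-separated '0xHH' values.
After byte 1 (0xCF): reg=0x63
After byte 2 (0xEA): reg=0xB6
After byte 3 (0xDD): reg=0x16
After byte 4 (0x2C): reg=0xA6
After byte 5 (0x8B): reg=0xC3
After byte 6 (0x56): reg=0xE2
Register before byte 7: 0xE2
After XOR with byte 0x41: 0xA3

Answer: 0x41 0x82 0x03 0x06 0x0C 0x18 0x30 0x60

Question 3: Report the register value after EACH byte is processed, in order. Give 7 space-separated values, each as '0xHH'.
0x63 0xB6 0x16 0xA6 0xC3 0xE2 0x60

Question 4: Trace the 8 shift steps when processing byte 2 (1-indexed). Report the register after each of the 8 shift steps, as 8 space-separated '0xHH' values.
After byte 1 (0xCF): reg=0x63
Register before byte 2: 0x63
After XOR with byte 0xEA: 0x89

Answer: 0x15 0x2A 0x54 0xA8 0x57 0xAE 0x5B 0xB6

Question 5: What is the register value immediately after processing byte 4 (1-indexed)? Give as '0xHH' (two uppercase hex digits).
After byte 1 (0xCF): reg=0x63
After byte 2 (0xEA): reg=0xB6
After byte 3 (0xDD): reg=0x16
After byte 4 (0x2C): reg=0xA6

Answer: 0xA6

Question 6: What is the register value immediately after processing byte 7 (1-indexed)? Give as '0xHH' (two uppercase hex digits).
Answer: 0x60

Derivation:
After byte 1 (0xCF): reg=0x63
After byte 2 (0xEA): reg=0xB6
After byte 3 (0xDD): reg=0x16
After byte 4 (0x2C): reg=0xA6
After byte 5 (0x8B): reg=0xC3
After byte 6 (0x56): reg=0xE2
After byte 7 (0x41): reg=0x60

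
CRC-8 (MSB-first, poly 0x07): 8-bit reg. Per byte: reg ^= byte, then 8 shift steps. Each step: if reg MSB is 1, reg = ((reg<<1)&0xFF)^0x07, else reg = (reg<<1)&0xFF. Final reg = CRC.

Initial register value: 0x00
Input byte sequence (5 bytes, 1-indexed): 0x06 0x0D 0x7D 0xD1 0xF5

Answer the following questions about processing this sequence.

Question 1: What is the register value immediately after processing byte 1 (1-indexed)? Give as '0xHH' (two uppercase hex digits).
After byte 1 (0x06): reg=0x12

Answer: 0x12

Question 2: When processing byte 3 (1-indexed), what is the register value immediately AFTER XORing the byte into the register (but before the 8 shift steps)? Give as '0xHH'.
Register before byte 3: 0x5D
Byte 3: 0x7D
0x5D XOR 0x7D = 0x20

Answer: 0x20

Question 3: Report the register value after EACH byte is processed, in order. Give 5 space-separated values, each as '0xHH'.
0x12 0x5D 0xE0 0x97 0x29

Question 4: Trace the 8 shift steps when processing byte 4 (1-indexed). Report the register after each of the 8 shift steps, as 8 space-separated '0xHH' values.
Answer: 0x62 0xC4 0x8F 0x19 0x32 0x64 0xC8 0x97

Derivation:
After byte 1 (0x06): reg=0x12
After byte 2 (0x0D): reg=0x5D
After byte 3 (0x7D): reg=0xE0
Register before byte 4: 0xE0
After XOR with byte 0xD1: 0x31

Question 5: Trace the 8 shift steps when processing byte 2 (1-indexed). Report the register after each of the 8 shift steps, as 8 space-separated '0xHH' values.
Answer: 0x3E 0x7C 0xF8 0xF7 0xE9 0xD5 0xAD 0x5D

Derivation:
After byte 1 (0x06): reg=0x12
Register before byte 2: 0x12
After XOR with byte 0x0D: 0x1F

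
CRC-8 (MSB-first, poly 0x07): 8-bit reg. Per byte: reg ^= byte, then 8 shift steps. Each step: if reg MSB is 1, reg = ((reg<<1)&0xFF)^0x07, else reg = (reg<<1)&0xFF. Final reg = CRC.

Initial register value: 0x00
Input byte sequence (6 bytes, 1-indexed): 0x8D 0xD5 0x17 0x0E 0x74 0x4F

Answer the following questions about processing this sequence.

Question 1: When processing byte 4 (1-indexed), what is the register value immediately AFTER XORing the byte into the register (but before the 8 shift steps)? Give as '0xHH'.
Answer: 0x0A

Derivation:
Register before byte 4: 0x04
Byte 4: 0x0E
0x04 XOR 0x0E = 0x0A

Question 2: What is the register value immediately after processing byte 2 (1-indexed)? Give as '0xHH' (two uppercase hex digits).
Answer: 0x7A

Derivation:
After byte 1 (0x8D): reg=0xAA
After byte 2 (0xD5): reg=0x7A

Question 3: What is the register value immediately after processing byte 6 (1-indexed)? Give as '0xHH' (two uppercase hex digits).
After byte 1 (0x8D): reg=0xAA
After byte 2 (0xD5): reg=0x7A
After byte 3 (0x17): reg=0x04
After byte 4 (0x0E): reg=0x36
After byte 5 (0x74): reg=0xC9
After byte 6 (0x4F): reg=0x9B

Answer: 0x9B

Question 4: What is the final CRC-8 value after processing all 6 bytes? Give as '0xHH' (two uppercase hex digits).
Answer: 0x9B

Derivation:
After byte 1 (0x8D): reg=0xAA
After byte 2 (0xD5): reg=0x7A
After byte 3 (0x17): reg=0x04
After byte 4 (0x0E): reg=0x36
After byte 5 (0x74): reg=0xC9
After byte 6 (0x4F): reg=0x9B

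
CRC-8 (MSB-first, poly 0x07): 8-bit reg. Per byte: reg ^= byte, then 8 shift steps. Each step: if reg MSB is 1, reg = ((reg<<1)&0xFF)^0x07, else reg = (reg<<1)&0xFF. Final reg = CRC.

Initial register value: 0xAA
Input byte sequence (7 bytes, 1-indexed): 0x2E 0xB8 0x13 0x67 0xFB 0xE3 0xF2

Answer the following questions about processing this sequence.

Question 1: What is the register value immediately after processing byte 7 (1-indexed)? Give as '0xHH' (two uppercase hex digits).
After byte 1 (0x2E): reg=0x95
After byte 2 (0xB8): reg=0xC3
After byte 3 (0x13): reg=0x3E
After byte 4 (0x67): reg=0x88
After byte 5 (0xFB): reg=0x5E
After byte 6 (0xE3): reg=0x3A
After byte 7 (0xF2): reg=0x76

Answer: 0x76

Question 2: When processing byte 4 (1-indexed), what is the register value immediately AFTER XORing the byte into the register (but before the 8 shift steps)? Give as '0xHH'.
Register before byte 4: 0x3E
Byte 4: 0x67
0x3E XOR 0x67 = 0x59

Answer: 0x59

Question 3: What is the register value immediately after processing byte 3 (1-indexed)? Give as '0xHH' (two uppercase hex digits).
Answer: 0x3E

Derivation:
After byte 1 (0x2E): reg=0x95
After byte 2 (0xB8): reg=0xC3
After byte 3 (0x13): reg=0x3E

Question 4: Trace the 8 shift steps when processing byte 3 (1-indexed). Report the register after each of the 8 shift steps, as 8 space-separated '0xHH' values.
After byte 1 (0x2E): reg=0x95
After byte 2 (0xB8): reg=0xC3
Register before byte 3: 0xC3
After XOR with byte 0x13: 0xD0

Answer: 0xA7 0x49 0x92 0x23 0x46 0x8C 0x1F 0x3E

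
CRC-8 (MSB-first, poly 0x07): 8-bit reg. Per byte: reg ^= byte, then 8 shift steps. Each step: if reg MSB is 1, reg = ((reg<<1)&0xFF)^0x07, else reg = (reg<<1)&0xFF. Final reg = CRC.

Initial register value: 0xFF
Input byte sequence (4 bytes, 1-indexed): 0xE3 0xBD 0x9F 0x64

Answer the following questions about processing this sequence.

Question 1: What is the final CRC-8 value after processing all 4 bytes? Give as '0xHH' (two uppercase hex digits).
After byte 1 (0xE3): reg=0x54
After byte 2 (0xBD): reg=0x91
After byte 3 (0x9F): reg=0x2A
After byte 4 (0x64): reg=0xED

Answer: 0xED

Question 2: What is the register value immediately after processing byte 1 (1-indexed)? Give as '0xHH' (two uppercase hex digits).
Answer: 0x54

Derivation:
After byte 1 (0xE3): reg=0x54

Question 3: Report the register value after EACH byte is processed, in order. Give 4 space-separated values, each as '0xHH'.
0x54 0x91 0x2A 0xED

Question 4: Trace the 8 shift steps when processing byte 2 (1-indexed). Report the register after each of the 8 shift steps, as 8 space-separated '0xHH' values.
After byte 1 (0xE3): reg=0x54
Register before byte 2: 0x54
After XOR with byte 0xBD: 0xE9

Answer: 0xD5 0xAD 0x5D 0xBA 0x73 0xE6 0xCB 0x91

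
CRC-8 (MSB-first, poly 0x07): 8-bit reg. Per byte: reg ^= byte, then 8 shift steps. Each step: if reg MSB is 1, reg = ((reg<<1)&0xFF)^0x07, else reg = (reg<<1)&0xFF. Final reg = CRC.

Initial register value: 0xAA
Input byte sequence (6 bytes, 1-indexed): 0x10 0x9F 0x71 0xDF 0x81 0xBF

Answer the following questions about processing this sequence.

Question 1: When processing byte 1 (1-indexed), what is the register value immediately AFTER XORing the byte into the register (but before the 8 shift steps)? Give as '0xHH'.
Register before byte 1: 0xAA
Byte 1: 0x10
0xAA XOR 0x10 = 0xBA

Answer: 0xBA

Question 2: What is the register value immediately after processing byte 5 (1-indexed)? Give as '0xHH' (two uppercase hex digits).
Answer: 0x63

Derivation:
After byte 1 (0x10): reg=0x2F
After byte 2 (0x9F): reg=0x19
After byte 3 (0x71): reg=0x1F
After byte 4 (0xDF): reg=0x4E
After byte 5 (0x81): reg=0x63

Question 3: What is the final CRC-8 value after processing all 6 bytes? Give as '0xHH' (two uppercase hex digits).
After byte 1 (0x10): reg=0x2F
After byte 2 (0x9F): reg=0x19
After byte 3 (0x71): reg=0x1F
After byte 4 (0xDF): reg=0x4E
After byte 5 (0x81): reg=0x63
After byte 6 (0xBF): reg=0x1A

Answer: 0x1A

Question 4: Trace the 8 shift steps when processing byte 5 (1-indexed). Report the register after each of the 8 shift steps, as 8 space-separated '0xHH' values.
Answer: 0x99 0x35 0x6A 0xD4 0xAF 0x59 0xB2 0x63

Derivation:
After byte 1 (0x10): reg=0x2F
After byte 2 (0x9F): reg=0x19
After byte 3 (0x71): reg=0x1F
After byte 4 (0xDF): reg=0x4E
Register before byte 5: 0x4E
After XOR with byte 0x81: 0xCF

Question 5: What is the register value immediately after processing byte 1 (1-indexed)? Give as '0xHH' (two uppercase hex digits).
After byte 1 (0x10): reg=0x2F

Answer: 0x2F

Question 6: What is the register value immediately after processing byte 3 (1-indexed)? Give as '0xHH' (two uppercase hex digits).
After byte 1 (0x10): reg=0x2F
After byte 2 (0x9F): reg=0x19
After byte 3 (0x71): reg=0x1F

Answer: 0x1F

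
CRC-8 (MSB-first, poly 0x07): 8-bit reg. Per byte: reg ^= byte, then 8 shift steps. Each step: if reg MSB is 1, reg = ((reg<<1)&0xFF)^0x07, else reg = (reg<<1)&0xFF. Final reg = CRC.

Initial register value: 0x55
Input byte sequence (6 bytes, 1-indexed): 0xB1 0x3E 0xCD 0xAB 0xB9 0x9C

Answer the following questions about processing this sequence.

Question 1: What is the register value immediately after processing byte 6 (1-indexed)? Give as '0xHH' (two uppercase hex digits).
After byte 1 (0xB1): reg=0xB2
After byte 2 (0x3E): reg=0xAD
After byte 3 (0xCD): reg=0x27
After byte 4 (0xAB): reg=0xAD
After byte 5 (0xB9): reg=0x6C
After byte 6 (0x9C): reg=0xDE

Answer: 0xDE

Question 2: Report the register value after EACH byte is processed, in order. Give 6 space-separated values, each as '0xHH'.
0xB2 0xAD 0x27 0xAD 0x6C 0xDE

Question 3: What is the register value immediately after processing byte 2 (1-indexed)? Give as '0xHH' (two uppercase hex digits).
After byte 1 (0xB1): reg=0xB2
After byte 2 (0x3E): reg=0xAD

Answer: 0xAD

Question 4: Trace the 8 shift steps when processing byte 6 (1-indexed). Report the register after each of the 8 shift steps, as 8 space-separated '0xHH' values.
Answer: 0xE7 0xC9 0x95 0x2D 0x5A 0xB4 0x6F 0xDE

Derivation:
After byte 1 (0xB1): reg=0xB2
After byte 2 (0x3E): reg=0xAD
After byte 3 (0xCD): reg=0x27
After byte 4 (0xAB): reg=0xAD
After byte 5 (0xB9): reg=0x6C
Register before byte 6: 0x6C
After XOR with byte 0x9C: 0xF0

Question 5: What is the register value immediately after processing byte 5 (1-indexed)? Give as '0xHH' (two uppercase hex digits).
After byte 1 (0xB1): reg=0xB2
After byte 2 (0x3E): reg=0xAD
After byte 3 (0xCD): reg=0x27
After byte 4 (0xAB): reg=0xAD
After byte 5 (0xB9): reg=0x6C

Answer: 0x6C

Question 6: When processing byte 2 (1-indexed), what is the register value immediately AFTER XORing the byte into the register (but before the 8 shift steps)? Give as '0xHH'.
Answer: 0x8C

Derivation:
Register before byte 2: 0xB2
Byte 2: 0x3E
0xB2 XOR 0x3E = 0x8C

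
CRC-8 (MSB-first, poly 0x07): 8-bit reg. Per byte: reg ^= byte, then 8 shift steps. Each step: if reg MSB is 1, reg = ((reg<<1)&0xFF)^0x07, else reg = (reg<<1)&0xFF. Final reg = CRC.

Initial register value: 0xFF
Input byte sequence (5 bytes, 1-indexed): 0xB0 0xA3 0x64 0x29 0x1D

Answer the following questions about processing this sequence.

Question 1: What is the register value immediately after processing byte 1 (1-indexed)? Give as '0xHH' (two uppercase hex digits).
After byte 1 (0xB0): reg=0xEA

Answer: 0xEA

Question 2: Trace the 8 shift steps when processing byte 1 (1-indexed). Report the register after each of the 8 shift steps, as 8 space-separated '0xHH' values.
Answer: 0x9E 0x3B 0x76 0xEC 0xDF 0xB9 0x75 0xEA

Derivation:
Register before byte 1: 0xFF
After XOR with byte 0xB0: 0x4F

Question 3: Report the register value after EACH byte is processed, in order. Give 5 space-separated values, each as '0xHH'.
0xEA 0xF8 0xDD 0xC2 0x13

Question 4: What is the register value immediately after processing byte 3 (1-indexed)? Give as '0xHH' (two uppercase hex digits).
Answer: 0xDD

Derivation:
After byte 1 (0xB0): reg=0xEA
After byte 2 (0xA3): reg=0xF8
After byte 3 (0x64): reg=0xDD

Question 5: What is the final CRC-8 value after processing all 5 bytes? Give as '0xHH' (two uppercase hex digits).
Answer: 0x13

Derivation:
After byte 1 (0xB0): reg=0xEA
After byte 2 (0xA3): reg=0xF8
After byte 3 (0x64): reg=0xDD
After byte 4 (0x29): reg=0xC2
After byte 5 (0x1D): reg=0x13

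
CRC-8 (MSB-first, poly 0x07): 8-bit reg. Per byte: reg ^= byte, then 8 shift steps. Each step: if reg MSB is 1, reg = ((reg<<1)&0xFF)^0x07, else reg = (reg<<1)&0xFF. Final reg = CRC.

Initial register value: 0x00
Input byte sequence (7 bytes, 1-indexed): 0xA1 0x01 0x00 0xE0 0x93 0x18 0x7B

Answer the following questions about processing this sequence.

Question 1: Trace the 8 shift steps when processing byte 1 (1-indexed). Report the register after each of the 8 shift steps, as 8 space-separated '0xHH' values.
Register before byte 1: 0x00
After XOR with byte 0xA1: 0xA1

Answer: 0x45 0x8A 0x13 0x26 0x4C 0x98 0x37 0x6E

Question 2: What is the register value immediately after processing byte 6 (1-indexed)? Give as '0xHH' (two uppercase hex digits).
After byte 1 (0xA1): reg=0x6E
After byte 2 (0x01): reg=0x0A
After byte 3 (0x00): reg=0x36
After byte 4 (0xE0): reg=0x2C
After byte 5 (0x93): reg=0x34
After byte 6 (0x18): reg=0xC4

Answer: 0xC4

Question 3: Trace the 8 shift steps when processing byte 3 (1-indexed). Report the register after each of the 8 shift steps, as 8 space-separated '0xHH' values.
Answer: 0x14 0x28 0x50 0xA0 0x47 0x8E 0x1B 0x36

Derivation:
After byte 1 (0xA1): reg=0x6E
After byte 2 (0x01): reg=0x0A
Register before byte 3: 0x0A
After XOR with byte 0x00: 0x0A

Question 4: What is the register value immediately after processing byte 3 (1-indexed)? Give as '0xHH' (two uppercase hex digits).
Answer: 0x36

Derivation:
After byte 1 (0xA1): reg=0x6E
After byte 2 (0x01): reg=0x0A
After byte 3 (0x00): reg=0x36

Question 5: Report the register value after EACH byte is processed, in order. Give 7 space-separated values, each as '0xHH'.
0x6E 0x0A 0x36 0x2C 0x34 0xC4 0x34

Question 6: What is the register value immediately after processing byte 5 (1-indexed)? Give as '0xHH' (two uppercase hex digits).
After byte 1 (0xA1): reg=0x6E
After byte 2 (0x01): reg=0x0A
After byte 3 (0x00): reg=0x36
After byte 4 (0xE0): reg=0x2C
After byte 5 (0x93): reg=0x34

Answer: 0x34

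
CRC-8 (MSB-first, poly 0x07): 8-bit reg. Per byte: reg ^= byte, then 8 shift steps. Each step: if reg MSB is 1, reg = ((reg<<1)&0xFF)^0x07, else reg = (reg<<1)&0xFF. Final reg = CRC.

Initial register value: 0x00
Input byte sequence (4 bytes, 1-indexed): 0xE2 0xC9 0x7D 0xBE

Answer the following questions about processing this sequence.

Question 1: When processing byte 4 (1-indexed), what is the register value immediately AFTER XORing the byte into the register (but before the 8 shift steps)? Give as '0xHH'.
Register before byte 4: 0x3C
Byte 4: 0xBE
0x3C XOR 0xBE = 0x82

Answer: 0x82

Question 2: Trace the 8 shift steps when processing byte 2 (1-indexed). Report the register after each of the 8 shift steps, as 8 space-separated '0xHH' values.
After byte 1 (0xE2): reg=0xA0
Register before byte 2: 0xA0
After XOR with byte 0xC9: 0x69

Answer: 0xD2 0xA3 0x41 0x82 0x03 0x06 0x0C 0x18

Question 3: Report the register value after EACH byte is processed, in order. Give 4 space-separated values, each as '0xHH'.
0xA0 0x18 0x3C 0x87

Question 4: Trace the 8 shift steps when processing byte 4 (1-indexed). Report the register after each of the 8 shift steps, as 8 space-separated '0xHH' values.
Answer: 0x03 0x06 0x0C 0x18 0x30 0x60 0xC0 0x87

Derivation:
After byte 1 (0xE2): reg=0xA0
After byte 2 (0xC9): reg=0x18
After byte 3 (0x7D): reg=0x3C
Register before byte 4: 0x3C
After XOR with byte 0xBE: 0x82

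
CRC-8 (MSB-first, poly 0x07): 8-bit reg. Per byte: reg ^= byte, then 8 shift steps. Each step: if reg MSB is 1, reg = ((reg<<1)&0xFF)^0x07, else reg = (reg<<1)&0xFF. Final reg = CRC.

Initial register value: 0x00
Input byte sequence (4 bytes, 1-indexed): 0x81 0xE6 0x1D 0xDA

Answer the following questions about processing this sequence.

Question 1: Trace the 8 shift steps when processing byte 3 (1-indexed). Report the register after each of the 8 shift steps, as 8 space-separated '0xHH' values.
After byte 1 (0x81): reg=0x8E
After byte 2 (0xE6): reg=0x1F
Register before byte 3: 0x1F
After XOR with byte 0x1D: 0x02

Answer: 0x04 0x08 0x10 0x20 0x40 0x80 0x07 0x0E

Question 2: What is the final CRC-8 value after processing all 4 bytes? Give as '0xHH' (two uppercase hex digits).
Answer: 0x22

Derivation:
After byte 1 (0x81): reg=0x8E
After byte 2 (0xE6): reg=0x1F
After byte 3 (0x1D): reg=0x0E
After byte 4 (0xDA): reg=0x22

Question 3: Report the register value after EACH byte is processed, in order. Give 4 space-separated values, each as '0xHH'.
0x8E 0x1F 0x0E 0x22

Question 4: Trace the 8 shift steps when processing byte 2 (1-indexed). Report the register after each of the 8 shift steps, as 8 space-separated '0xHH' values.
Answer: 0xD0 0xA7 0x49 0x92 0x23 0x46 0x8C 0x1F

Derivation:
After byte 1 (0x81): reg=0x8E
Register before byte 2: 0x8E
After XOR with byte 0xE6: 0x68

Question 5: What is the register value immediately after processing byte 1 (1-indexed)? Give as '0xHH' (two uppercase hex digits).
After byte 1 (0x81): reg=0x8E

Answer: 0x8E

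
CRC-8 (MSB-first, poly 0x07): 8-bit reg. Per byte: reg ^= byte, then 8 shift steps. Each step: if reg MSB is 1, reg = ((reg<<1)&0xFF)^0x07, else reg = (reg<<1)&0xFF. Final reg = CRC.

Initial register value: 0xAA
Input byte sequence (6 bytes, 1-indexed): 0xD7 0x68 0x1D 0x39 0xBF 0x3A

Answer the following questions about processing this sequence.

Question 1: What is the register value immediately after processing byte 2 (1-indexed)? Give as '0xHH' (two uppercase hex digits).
After byte 1 (0xD7): reg=0x74
After byte 2 (0x68): reg=0x54

Answer: 0x54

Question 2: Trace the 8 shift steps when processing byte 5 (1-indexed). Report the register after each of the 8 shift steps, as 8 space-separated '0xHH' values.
Answer: 0xEB 0xD1 0xA5 0x4D 0x9A 0x33 0x66 0xCC

Derivation:
After byte 1 (0xD7): reg=0x74
After byte 2 (0x68): reg=0x54
After byte 3 (0x1D): reg=0xF8
After byte 4 (0x39): reg=0x49
Register before byte 5: 0x49
After XOR with byte 0xBF: 0xF6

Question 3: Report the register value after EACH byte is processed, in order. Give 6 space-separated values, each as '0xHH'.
0x74 0x54 0xF8 0x49 0xCC 0xCC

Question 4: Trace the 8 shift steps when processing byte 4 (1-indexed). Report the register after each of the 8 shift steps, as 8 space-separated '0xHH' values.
After byte 1 (0xD7): reg=0x74
After byte 2 (0x68): reg=0x54
After byte 3 (0x1D): reg=0xF8
Register before byte 4: 0xF8
After XOR with byte 0x39: 0xC1

Answer: 0x85 0x0D 0x1A 0x34 0x68 0xD0 0xA7 0x49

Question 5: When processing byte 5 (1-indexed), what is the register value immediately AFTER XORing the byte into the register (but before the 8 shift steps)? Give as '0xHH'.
Answer: 0xF6

Derivation:
Register before byte 5: 0x49
Byte 5: 0xBF
0x49 XOR 0xBF = 0xF6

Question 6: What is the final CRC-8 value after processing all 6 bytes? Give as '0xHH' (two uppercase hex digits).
Answer: 0xCC

Derivation:
After byte 1 (0xD7): reg=0x74
After byte 2 (0x68): reg=0x54
After byte 3 (0x1D): reg=0xF8
After byte 4 (0x39): reg=0x49
After byte 5 (0xBF): reg=0xCC
After byte 6 (0x3A): reg=0xCC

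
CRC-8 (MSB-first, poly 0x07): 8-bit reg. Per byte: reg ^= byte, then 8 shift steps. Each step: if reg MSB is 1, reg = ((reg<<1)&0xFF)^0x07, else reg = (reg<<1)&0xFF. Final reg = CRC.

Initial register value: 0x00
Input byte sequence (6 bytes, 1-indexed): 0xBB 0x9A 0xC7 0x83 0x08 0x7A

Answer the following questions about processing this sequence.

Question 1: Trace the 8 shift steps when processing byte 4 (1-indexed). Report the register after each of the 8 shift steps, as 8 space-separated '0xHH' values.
After byte 1 (0xBB): reg=0x28
After byte 2 (0x9A): reg=0x17
After byte 3 (0xC7): reg=0x3E
Register before byte 4: 0x3E
After XOR with byte 0x83: 0xBD

Answer: 0x7D 0xFA 0xF3 0xE1 0xC5 0x8D 0x1D 0x3A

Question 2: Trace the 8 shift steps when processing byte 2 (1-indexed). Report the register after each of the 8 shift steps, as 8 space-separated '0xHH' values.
Answer: 0x63 0xC6 0x8B 0x11 0x22 0x44 0x88 0x17

Derivation:
After byte 1 (0xBB): reg=0x28
Register before byte 2: 0x28
After XOR with byte 0x9A: 0xB2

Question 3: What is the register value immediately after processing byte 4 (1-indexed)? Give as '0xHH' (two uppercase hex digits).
Answer: 0x3A

Derivation:
After byte 1 (0xBB): reg=0x28
After byte 2 (0x9A): reg=0x17
After byte 3 (0xC7): reg=0x3E
After byte 4 (0x83): reg=0x3A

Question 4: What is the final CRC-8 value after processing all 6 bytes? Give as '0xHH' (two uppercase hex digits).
Answer: 0xB2

Derivation:
After byte 1 (0xBB): reg=0x28
After byte 2 (0x9A): reg=0x17
After byte 3 (0xC7): reg=0x3E
After byte 4 (0x83): reg=0x3A
After byte 5 (0x08): reg=0x9E
After byte 6 (0x7A): reg=0xB2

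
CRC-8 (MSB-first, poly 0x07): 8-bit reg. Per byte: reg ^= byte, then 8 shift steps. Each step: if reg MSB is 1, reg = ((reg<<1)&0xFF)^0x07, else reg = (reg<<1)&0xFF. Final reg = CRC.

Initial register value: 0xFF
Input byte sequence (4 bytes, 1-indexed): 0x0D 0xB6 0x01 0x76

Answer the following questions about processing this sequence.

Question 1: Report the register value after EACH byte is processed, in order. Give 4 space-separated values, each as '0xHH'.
0xD0 0x35 0x8C 0xE8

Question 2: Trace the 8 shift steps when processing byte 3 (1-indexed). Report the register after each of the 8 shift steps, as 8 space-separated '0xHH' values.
After byte 1 (0x0D): reg=0xD0
After byte 2 (0xB6): reg=0x35
Register before byte 3: 0x35
After XOR with byte 0x01: 0x34

Answer: 0x68 0xD0 0xA7 0x49 0x92 0x23 0x46 0x8C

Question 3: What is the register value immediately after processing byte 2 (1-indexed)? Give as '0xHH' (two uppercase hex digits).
After byte 1 (0x0D): reg=0xD0
After byte 2 (0xB6): reg=0x35

Answer: 0x35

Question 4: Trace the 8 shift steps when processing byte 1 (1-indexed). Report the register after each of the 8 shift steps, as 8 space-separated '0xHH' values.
Answer: 0xE3 0xC1 0x85 0x0D 0x1A 0x34 0x68 0xD0

Derivation:
Register before byte 1: 0xFF
After XOR with byte 0x0D: 0xF2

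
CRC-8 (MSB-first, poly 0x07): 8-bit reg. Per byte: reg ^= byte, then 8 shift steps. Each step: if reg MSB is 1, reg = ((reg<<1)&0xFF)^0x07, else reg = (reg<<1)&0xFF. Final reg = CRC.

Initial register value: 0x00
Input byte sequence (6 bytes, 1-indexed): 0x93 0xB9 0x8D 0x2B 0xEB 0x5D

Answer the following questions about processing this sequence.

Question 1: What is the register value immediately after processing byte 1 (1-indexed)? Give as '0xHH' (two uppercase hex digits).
After byte 1 (0x93): reg=0xF0

Answer: 0xF0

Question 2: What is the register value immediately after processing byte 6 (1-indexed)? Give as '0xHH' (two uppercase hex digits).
After byte 1 (0x93): reg=0xF0
After byte 2 (0xB9): reg=0xF8
After byte 3 (0x8D): reg=0x4C
After byte 4 (0x2B): reg=0x32
After byte 5 (0xEB): reg=0x01
After byte 6 (0x5D): reg=0x93

Answer: 0x93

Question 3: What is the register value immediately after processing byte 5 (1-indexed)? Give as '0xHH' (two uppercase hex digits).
After byte 1 (0x93): reg=0xF0
After byte 2 (0xB9): reg=0xF8
After byte 3 (0x8D): reg=0x4C
After byte 4 (0x2B): reg=0x32
After byte 5 (0xEB): reg=0x01

Answer: 0x01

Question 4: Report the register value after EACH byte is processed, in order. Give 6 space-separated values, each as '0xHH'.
0xF0 0xF8 0x4C 0x32 0x01 0x93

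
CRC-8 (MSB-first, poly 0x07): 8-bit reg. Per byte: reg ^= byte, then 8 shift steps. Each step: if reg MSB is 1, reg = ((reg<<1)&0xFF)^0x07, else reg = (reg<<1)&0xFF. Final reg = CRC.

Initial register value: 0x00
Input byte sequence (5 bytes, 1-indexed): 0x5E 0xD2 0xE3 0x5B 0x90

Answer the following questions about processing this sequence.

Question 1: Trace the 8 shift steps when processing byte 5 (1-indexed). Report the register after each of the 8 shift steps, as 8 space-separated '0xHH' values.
After byte 1 (0x5E): reg=0x9D
After byte 2 (0xD2): reg=0xEA
After byte 3 (0xE3): reg=0x3F
After byte 4 (0x5B): reg=0x3B
Register before byte 5: 0x3B
After XOR with byte 0x90: 0xAB

Answer: 0x51 0xA2 0x43 0x86 0x0B 0x16 0x2C 0x58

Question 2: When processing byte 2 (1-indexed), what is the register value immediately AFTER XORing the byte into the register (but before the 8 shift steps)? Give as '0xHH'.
Answer: 0x4F

Derivation:
Register before byte 2: 0x9D
Byte 2: 0xD2
0x9D XOR 0xD2 = 0x4F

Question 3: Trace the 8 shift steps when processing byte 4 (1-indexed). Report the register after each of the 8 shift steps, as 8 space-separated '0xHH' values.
After byte 1 (0x5E): reg=0x9D
After byte 2 (0xD2): reg=0xEA
After byte 3 (0xE3): reg=0x3F
Register before byte 4: 0x3F
After XOR with byte 0x5B: 0x64

Answer: 0xC8 0x97 0x29 0x52 0xA4 0x4F 0x9E 0x3B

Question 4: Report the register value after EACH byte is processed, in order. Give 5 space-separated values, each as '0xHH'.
0x9D 0xEA 0x3F 0x3B 0x58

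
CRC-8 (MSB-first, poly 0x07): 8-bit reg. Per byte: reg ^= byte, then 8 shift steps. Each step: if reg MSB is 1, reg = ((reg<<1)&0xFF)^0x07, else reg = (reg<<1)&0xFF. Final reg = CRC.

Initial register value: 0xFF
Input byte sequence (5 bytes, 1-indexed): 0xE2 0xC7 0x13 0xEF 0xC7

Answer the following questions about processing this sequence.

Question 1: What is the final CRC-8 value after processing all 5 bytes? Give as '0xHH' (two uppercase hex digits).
After byte 1 (0xE2): reg=0x53
After byte 2 (0xC7): reg=0xE5
After byte 3 (0x13): reg=0xCC
After byte 4 (0xEF): reg=0xE9
After byte 5 (0xC7): reg=0xCA

Answer: 0xCA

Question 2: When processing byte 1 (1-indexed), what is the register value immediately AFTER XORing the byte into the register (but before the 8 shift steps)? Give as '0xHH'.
Register before byte 1: 0xFF
Byte 1: 0xE2
0xFF XOR 0xE2 = 0x1D

Answer: 0x1D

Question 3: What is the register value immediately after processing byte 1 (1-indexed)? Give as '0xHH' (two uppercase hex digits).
After byte 1 (0xE2): reg=0x53

Answer: 0x53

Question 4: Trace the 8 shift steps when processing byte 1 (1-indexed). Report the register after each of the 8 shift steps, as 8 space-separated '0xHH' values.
Answer: 0x3A 0x74 0xE8 0xD7 0xA9 0x55 0xAA 0x53

Derivation:
Register before byte 1: 0xFF
After XOR with byte 0xE2: 0x1D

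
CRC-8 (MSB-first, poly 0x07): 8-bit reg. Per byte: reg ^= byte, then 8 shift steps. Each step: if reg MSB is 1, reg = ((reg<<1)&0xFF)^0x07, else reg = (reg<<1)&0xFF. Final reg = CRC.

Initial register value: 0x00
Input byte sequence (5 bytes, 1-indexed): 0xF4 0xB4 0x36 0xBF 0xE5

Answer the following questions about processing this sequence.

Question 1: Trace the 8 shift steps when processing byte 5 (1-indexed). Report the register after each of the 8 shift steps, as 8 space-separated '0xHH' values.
Answer: 0x98 0x37 0x6E 0xDC 0xBF 0x79 0xF2 0xE3

Derivation:
After byte 1 (0xF4): reg=0xC2
After byte 2 (0xB4): reg=0x45
After byte 3 (0x36): reg=0x5E
After byte 4 (0xBF): reg=0xA9
Register before byte 5: 0xA9
After XOR with byte 0xE5: 0x4C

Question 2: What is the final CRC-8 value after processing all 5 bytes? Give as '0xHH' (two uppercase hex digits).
After byte 1 (0xF4): reg=0xC2
After byte 2 (0xB4): reg=0x45
After byte 3 (0x36): reg=0x5E
After byte 4 (0xBF): reg=0xA9
After byte 5 (0xE5): reg=0xE3

Answer: 0xE3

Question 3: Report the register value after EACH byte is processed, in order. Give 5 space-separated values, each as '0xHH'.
0xC2 0x45 0x5E 0xA9 0xE3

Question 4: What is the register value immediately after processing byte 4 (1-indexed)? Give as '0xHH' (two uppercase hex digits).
After byte 1 (0xF4): reg=0xC2
After byte 2 (0xB4): reg=0x45
After byte 3 (0x36): reg=0x5E
After byte 4 (0xBF): reg=0xA9

Answer: 0xA9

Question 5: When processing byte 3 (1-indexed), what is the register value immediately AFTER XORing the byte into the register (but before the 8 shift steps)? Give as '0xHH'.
Answer: 0x73

Derivation:
Register before byte 3: 0x45
Byte 3: 0x36
0x45 XOR 0x36 = 0x73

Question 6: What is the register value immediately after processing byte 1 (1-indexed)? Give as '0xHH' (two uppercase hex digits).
Answer: 0xC2

Derivation:
After byte 1 (0xF4): reg=0xC2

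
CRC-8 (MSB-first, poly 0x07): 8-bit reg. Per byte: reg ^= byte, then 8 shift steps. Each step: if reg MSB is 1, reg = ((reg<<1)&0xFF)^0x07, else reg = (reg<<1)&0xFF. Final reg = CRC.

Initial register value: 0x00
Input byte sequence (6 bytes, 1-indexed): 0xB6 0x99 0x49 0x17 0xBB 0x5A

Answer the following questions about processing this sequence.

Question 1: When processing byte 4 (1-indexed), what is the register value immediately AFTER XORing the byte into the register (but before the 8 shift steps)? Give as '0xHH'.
Register before byte 4: 0x33
Byte 4: 0x17
0x33 XOR 0x17 = 0x24

Answer: 0x24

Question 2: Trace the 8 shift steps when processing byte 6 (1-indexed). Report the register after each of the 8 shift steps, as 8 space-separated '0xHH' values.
Answer: 0x17 0x2E 0x5C 0xB8 0x77 0xEE 0xDB 0xB1

Derivation:
After byte 1 (0xB6): reg=0x0B
After byte 2 (0x99): reg=0xF7
After byte 3 (0x49): reg=0x33
After byte 4 (0x17): reg=0xFC
After byte 5 (0xBB): reg=0xD2
Register before byte 6: 0xD2
After XOR with byte 0x5A: 0x88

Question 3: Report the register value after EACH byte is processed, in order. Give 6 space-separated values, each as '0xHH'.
0x0B 0xF7 0x33 0xFC 0xD2 0xB1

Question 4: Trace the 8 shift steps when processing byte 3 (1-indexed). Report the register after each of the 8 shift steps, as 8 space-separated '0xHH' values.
After byte 1 (0xB6): reg=0x0B
After byte 2 (0x99): reg=0xF7
Register before byte 3: 0xF7
After XOR with byte 0x49: 0xBE

Answer: 0x7B 0xF6 0xEB 0xD1 0xA5 0x4D 0x9A 0x33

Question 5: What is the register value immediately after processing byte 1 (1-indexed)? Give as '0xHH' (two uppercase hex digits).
After byte 1 (0xB6): reg=0x0B

Answer: 0x0B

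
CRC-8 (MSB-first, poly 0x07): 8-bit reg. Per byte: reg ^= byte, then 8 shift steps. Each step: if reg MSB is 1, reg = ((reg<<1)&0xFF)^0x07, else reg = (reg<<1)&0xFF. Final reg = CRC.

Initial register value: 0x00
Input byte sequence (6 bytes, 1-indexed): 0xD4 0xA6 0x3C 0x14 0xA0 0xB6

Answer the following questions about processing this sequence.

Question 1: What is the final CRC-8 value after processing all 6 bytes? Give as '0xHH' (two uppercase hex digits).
Answer: 0x43

Derivation:
After byte 1 (0xD4): reg=0x22
After byte 2 (0xA6): reg=0x95
After byte 3 (0x3C): reg=0x56
After byte 4 (0x14): reg=0xC9
After byte 5 (0xA0): reg=0x18
After byte 6 (0xB6): reg=0x43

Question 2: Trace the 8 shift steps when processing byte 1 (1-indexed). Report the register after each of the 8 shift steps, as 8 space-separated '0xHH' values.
Register before byte 1: 0x00
After XOR with byte 0xD4: 0xD4

Answer: 0xAF 0x59 0xB2 0x63 0xC6 0x8B 0x11 0x22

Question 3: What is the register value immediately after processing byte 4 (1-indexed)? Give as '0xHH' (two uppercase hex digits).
Answer: 0xC9

Derivation:
After byte 1 (0xD4): reg=0x22
After byte 2 (0xA6): reg=0x95
After byte 3 (0x3C): reg=0x56
After byte 4 (0x14): reg=0xC9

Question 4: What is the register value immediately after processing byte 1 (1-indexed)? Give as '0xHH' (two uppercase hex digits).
Answer: 0x22

Derivation:
After byte 1 (0xD4): reg=0x22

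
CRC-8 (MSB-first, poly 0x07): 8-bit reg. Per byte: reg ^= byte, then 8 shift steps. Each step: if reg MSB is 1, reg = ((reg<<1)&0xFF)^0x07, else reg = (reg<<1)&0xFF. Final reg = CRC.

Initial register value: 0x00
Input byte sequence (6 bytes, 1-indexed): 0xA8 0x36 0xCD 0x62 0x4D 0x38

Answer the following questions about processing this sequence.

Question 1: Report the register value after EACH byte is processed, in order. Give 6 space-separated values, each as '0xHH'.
0x51 0x32 0xF3 0xFE 0x10 0xD8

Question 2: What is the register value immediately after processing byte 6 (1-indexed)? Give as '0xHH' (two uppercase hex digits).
Answer: 0xD8

Derivation:
After byte 1 (0xA8): reg=0x51
After byte 2 (0x36): reg=0x32
After byte 3 (0xCD): reg=0xF3
After byte 4 (0x62): reg=0xFE
After byte 5 (0x4D): reg=0x10
After byte 6 (0x38): reg=0xD8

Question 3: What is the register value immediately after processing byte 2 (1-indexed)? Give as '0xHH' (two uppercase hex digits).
After byte 1 (0xA8): reg=0x51
After byte 2 (0x36): reg=0x32

Answer: 0x32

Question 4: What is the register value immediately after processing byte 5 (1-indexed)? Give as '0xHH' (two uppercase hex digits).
Answer: 0x10

Derivation:
After byte 1 (0xA8): reg=0x51
After byte 2 (0x36): reg=0x32
After byte 3 (0xCD): reg=0xF3
After byte 4 (0x62): reg=0xFE
After byte 5 (0x4D): reg=0x10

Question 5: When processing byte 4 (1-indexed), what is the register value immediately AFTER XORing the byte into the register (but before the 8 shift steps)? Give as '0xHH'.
Answer: 0x91

Derivation:
Register before byte 4: 0xF3
Byte 4: 0x62
0xF3 XOR 0x62 = 0x91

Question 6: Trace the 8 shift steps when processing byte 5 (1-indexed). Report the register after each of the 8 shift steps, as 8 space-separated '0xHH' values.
After byte 1 (0xA8): reg=0x51
After byte 2 (0x36): reg=0x32
After byte 3 (0xCD): reg=0xF3
After byte 4 (0x62): reg=0xFE
Register before byte 5: 0xFE
After XOR with byte 0x4D: 0xB3

Answer: 0x61 0xC2 0x83 0x01 0x02 0x04 0x08 0x10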